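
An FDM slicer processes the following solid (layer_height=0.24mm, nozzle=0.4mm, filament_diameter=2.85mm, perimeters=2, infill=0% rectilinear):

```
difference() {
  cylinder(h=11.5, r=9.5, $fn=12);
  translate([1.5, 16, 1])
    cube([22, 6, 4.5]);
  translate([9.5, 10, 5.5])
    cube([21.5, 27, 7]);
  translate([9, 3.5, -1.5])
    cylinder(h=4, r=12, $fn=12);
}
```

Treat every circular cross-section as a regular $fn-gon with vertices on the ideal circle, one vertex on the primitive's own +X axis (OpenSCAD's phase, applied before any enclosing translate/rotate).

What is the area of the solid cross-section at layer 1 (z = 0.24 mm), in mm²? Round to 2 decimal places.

At z = 0.24 mm: the r=9.5 cylinder contributes a regular 12-gon of circumradius 9.5 (area = (12/2)·9.500²·sin(360°/12) = 270.75 mm²); the cube at (1.5, 16) is absent (z outside [1, 5.5]); the cube at (9.5, 10) does not reach this height (z outside [5.5, 12.5]); the r=12 cylinder at (9, 3.5) gives a regular 12-gon of circumradius 12 (constant along its height) (area = (12/2)·12.000²·sin(360°/12) = 432.00 mm²); After the difference (first − rest): starting from the r=9.5 cylinder (270.75 mm²), the r=12 cylinder at (9, 3.5) partially overlaps it — only the 148.67 mm² overlap (of its 432.00 mm²) is removed, clipping the outline — area = 122.08 mm². Overall, the cross-section is a single solid region. Net area = 122.08 mm².

122.08 mm²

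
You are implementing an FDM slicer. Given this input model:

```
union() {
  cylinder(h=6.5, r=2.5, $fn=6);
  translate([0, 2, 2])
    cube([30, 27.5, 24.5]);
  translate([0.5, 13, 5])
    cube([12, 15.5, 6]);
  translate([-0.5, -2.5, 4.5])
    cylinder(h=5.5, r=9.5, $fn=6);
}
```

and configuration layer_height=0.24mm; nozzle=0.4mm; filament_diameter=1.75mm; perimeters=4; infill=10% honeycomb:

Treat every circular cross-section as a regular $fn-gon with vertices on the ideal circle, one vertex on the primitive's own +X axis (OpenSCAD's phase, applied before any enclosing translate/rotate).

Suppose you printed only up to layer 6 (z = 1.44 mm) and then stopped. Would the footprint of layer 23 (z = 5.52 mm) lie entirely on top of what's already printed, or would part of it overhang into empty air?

Compare the two slices. At z = 1.44: the cylinder: section is a regular 6-gon, circumradius r=2.5 (area = (6/2)·2.500²·sin(360°/6) = 16.24 mm²); the cube at (0, 2) is not intersected at this z (z outside [2, 26.5]); the cube at (0.5, 13) is absent (z outside [5, 11]); the cylinder at (-0.5, -2.5) is not intersected at this z (z outside [4.5, 10]); Merging all regions: only the r=2.5 cylinder is present, so the union is just that shape — area = 16.24 mm². At z = 5.52: the r=2.5 cylinder contributes a regular 6-gon of circumradius 2.5 (area = (6/2)·2.500²·sin(360°/6) = 16.24 mm²); the 30×27.5 cube at (0, 2) contributes its full rectangle (area 825.00 mm²); the 12×15.5 cube at (0.5, 13) contributes its full rectangle (area 186.00 mm²); the r=9.5 cylinder at (-0.5, -2.5) contributes a regular 6-gon of circumradius 9.5 (area = (6/2)·9.500²·sin(360°/6) = 234.48 mm²); Merging all regions: the regions partially overlap — summed areas 1261.71 mm² minus the doubly-counted overlap 222.09 mm² gives 1039.63 mm² — area = 1039.63 mm². Checking containment: at z = 5.52 the cross-section extends beyond the z = 1.44 cross-section by about 1023.39 mm².

part overhangs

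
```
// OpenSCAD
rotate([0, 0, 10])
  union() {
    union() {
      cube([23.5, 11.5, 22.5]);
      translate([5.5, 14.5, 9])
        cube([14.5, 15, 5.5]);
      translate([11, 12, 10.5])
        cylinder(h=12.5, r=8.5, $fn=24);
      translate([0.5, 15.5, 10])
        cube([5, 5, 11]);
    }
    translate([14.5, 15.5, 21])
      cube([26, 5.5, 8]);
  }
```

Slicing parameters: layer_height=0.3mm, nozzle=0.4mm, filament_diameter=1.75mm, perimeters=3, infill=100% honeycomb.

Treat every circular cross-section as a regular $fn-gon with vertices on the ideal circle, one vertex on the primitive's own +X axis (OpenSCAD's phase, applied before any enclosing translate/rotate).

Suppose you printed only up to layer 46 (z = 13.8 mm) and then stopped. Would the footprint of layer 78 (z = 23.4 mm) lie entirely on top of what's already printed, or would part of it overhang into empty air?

Compare the two slices. At z = 13.8: the 23.5×11.5 cube contributes its full rectangle (area 270.25 mm²); the 14.5×15 cube at (5.5, 14.5) contributes its full rectangle (area 217.50 mm²); the cylinder at (11, 12): section is a regular 24-gon, circumradius r=8.5 (area = (24/2)·8.500²·sin(360°/24) = 224.40 mm²); the cube at (0.5, 15.5) (footprint 5×5) is included at this height (area 25.00 mm²); Merging all regions: the regions partially overlap — summed areas 737.15 mm² minus the doubly-counted overlap 171.90 mm² gives 565.25 mm² — area = 565.25 mm²; the cube at (14.5, 15.5) is not intersected at this z (z outside [21, 29]); Merging all regions: only the result so far is present, so the union is just that shape — area = 565.25 mm²; (whole slice rotated 10° about Z — lengths, areas and connectivity unchanged). At z = 23.4: the cube does not reach this height (z outside [0, 22.5]); the cube at (5.5, 14.5) does not reach this height (z outside [9, 14.5]); the cylinder at (11, 12) is absent (z outside [10.5, 23]); the cube at (0.5, 15.5) is not intersected at this z (z outside [10, 21]); Taking the union: nothing is present at this height; the 26×5.5 cube at (14.5, 15.5) contributes its full rectangle (area 143.00 mm²); Taking the union: only the 26×5.5 cube at (14.5, 15.5) is present, so the union is just that shape — area = 143.00 mm²; (whole slice rotated 10° about Z — lengths, areas and connectivity unchanged). Checking containment: at z = 23.4 the cross-section extends beyond the z = 13.8 cross-section by about 112.75 mm².

part overhangs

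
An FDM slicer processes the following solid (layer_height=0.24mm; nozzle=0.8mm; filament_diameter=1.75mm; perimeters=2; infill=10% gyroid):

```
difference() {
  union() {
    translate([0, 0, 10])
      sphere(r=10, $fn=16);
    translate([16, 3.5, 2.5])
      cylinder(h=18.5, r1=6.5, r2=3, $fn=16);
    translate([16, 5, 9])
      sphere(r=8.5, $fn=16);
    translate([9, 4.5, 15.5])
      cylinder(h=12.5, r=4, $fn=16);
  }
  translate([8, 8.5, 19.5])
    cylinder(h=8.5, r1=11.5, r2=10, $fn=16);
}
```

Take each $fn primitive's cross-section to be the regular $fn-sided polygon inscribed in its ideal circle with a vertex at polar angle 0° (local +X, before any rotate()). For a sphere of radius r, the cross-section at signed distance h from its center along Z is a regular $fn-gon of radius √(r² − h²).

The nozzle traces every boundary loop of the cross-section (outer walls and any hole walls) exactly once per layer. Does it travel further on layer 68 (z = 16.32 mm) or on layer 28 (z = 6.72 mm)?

layer 28 (z = 6.72 mm)

Layer 68 (z = 16.32): the r=10 sphere slices to a regular 16-gon of circumradius 7.750 (√(r²−h²) with h=6.32 from center) (perimeter = 2·16·7.750·sin(180°/16) = 48.38 mm); the cone at (16, 3.5) (r1=6.5→r2=3) has section circumradius 3.885 here — a regular 16-gon (perimeter = 2·16·3.885·sin(180°/16) = 24.26 mm); the r=8.5 sphere at (16, 5) contributes a regular 16-gon of circumradius √(8.5²−7.32²) = 4.321 (perimeter = 2·16·4.321·sin(180°/16) = 26.97 mm); the r=4 cylinder at (9, 4.5) contributes a regular 16-gon of circumradius 4 (perimeter = 2·16·4.000·sin(180°/16) = 24.97 mm); Merging all regions: the regions partially overlap (shared area 48.22 mm²), so the edge portions inside another operand are dropped and the merged outline is re-measured after clipping — boundary = 81.21 mm; the cone at (8, 8.5) is absent (z outside [19.5, 28]); After the difference (first − rest): none of the subtracted shapes is present at this height, so that combined region is unchanged — boundary = 81.21 mm. So its perimeter = 81.21 mm. Layer 28 (z = 6.72): the r=10 sphere contributes a regular 16-gon of circumradius √(10²−3.28²) = 9.447 (perimeter = 2·16·9.447·sin(180°/16) = 58.98 mm); the cone at (16, 3.5) (r1=6.5→r2=3) has section circumradius 5.702 here — a regular 16-gon (perimeter = 2·16·5.702·sin(180°/16) = 35.59 mm); the sphere at (16, 5): section is a regular 16-gon, circumradius = √(r²−h²) = √(8.5²−2.28²) = 8.189 (perimeter = 2·16·8.189·sin(180°/16) = 51.12 mm); the cylinder at (9, 4.5) is absent (z outside [15.5, 28]); Taking the union: the regions partially overlap (shared area 101.52 mm²), so the edge portions inside another operand are dropped and the merged outline is re-measured after clipping — boundary = 100.46 mm; the cone at (8, 8.5) does not reach this height (z outside [19.5, 28]); Taking the first minus the rest: none of the subtracted shapes is present at this height, so that combined region is unchanged — boundary = 100.46 mm. So its perimeter = 100.46 mm. Layer 28 is larger (100.46 vs 81.21 mm).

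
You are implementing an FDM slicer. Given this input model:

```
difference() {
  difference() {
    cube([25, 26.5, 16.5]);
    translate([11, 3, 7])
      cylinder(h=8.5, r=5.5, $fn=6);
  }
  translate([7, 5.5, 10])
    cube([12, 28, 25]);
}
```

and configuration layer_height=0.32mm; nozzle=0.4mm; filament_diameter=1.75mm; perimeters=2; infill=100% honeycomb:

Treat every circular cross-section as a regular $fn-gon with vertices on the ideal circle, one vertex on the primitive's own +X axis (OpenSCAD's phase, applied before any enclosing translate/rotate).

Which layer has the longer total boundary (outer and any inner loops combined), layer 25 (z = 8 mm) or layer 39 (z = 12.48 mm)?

layer 39 (z = 12.48 mm)

Layer 25 (z = 8): the cube is present — its section is the full 25×26.5 rectangle (perimeter 103.00 mm); the r=5.5 cylinder at (11, 3) contributes a regular 6-gon of circumradius 5.5 (perimeter = 2·6·5.500·sin(180°/6) = 33.00 mm); Taking the first minus the rest: starting from the 25×26.5 cube, the r=5.5 cylinder at (11, 3) partially overlaps it — only the 67.10 mm² overlap (of its 78.59 mm²) is removed, clipping the outline — boundary = 118.89 mm; the cube at (7, 5.5) is absent (z outside [10, 35]); After the difference (first − rest): none of the subtracted shapes is present at this height, so the result so far is unchanged — boundary = 118.89 mm. So its perimeter = 118.89 mm. Layer 39 (z = 12.48): the cube is present — its section is the full 25×26.5 rectangle (perimeter 103.00 mm); the r=5.5 cylinder at (11, 3) contributes a regular 6-gon of circumradius 5.5 (perimeter = 2·6·5.500·sin(180°/6) = 33.00 mm); Taking the first minus the rest: starting from the 25×26.5 cube, the r=5.5 cylinder at (11, 3) partially overlaps it — only the 67.10 mm² overlap (of its 78.59 mm²) is removed, clipping the outline — boundary = 118.89 mm; the 12×28 cube at (7, 5.5) contributes its full rectangle (perimeter 80.00 mm); Subtracting the remaining from the first: starting from the result so far, the 12×28 cube at (7, 5.5) partially overlaps it — only the 236.60 mm² overlap (of its 336.00 mm²) is removed, clipping the outline — boundary = 142.12 mm. So its perimeter = 142.12 mm. Layer 39 is larger (142.12 vs 118.89 mm).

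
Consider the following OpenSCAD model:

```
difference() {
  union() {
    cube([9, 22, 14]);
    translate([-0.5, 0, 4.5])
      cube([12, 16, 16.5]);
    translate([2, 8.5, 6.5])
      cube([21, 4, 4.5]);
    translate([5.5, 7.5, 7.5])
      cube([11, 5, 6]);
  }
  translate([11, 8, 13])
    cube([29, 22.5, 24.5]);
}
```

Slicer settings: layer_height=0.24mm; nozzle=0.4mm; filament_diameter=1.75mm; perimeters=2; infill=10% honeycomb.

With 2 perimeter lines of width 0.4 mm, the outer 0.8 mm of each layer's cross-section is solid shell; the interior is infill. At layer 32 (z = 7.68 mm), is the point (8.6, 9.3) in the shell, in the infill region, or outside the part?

At z = 7.68 mm: the cube is present — its section is the full 9×22 rectangle; the cube at (-0.5, 0) is present — its section is the full 12×16 rectangle; the cube at (2, 8.5) (footprint 21×4) is included at this height; the cube at (5.5, 7.5) (footprint 11×5) is included at this height; Merging all regions: the regions partially overlap (shared area 232.00 mm²), so overlapping operands fuse into one piece — 1 connected region; the cube at (11, 8) is absent (z outside [13, 37.5]); Subtracting the remaining from the first: none of the subtracted shapes is present at this height, so the result so far is unchanged — 1 connected region. Overall, the cross-section is a single solid region. The nearest boundary edge runs (16.50, 7.50)→(11.50, 7.50); distance from the point to it = 3.41 mm. The point is inside the cross-section and 3.41 mm from the nearest boundary — more than the 0.8 mm shell width (2 × 0.4), so it's in the infill interior.

infill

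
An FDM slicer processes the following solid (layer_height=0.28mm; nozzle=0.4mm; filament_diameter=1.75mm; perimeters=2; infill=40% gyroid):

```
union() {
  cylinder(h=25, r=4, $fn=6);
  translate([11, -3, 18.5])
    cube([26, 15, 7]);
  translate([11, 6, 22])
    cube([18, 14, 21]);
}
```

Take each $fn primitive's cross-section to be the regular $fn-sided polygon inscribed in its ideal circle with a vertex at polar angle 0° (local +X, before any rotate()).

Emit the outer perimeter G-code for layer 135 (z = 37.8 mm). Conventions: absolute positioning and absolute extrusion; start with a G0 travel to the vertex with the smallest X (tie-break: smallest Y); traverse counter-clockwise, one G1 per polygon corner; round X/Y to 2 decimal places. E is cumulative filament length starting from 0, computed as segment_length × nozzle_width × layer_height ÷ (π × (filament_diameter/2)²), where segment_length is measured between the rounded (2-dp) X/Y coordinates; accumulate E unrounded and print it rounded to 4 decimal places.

G0 X11.00 Y6.00 Z37.80
G1 X29.00 Y6.00 E0.8382
G1 X29.00 Y20.00 E1.4901
G1 X11.00 Y20.00 E2.3282
G1 X11.00 Y6.00 E2.9801

At z = 37.8 mm: the cylinder is not intersected at this z (z outside [0, 25]); the cube at (11, -3) does not reach this height (z outside [18.5, 25.5]); the cube at (11, 6) (footprint 18×14) is included at this height; Taking the union: only the 18×14 cube at (11, 6) is present, so the union is just that shape — 1 connected region. The outline is a single polygon with 4 vertices. Extrusion per mm of travel: 0.4 × 0.28 / (π × 0.875²) = 0.046564. Accumulating E over each segment gives final E = 2.9801.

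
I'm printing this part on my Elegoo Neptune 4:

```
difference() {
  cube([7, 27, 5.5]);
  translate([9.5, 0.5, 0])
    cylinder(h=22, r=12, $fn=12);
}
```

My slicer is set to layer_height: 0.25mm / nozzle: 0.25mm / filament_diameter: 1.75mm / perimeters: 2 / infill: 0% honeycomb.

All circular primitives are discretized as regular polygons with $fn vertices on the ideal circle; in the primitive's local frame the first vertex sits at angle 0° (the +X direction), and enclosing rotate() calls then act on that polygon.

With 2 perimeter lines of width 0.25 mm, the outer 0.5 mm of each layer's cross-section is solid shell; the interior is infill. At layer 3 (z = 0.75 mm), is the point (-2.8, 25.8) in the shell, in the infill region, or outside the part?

outside

At z = 0.75 mm: the 7×27 cube contributes its full rectangle; the r=12 cylinder at (9.5, 0.5) gives a regular 12-gon of circumradius 12 (constant along its height); Subtracting the remaining from the first: starting from the 7×27 cube, the r=12 cylinder at (9.5, 0.5) partially overlaps it — only the 71.76 mm² overlap (of its 432.00 mm²) is removed, clipping the outline — 1 connected region. Overall, the cross-section is a single solid region. The nearest boundary edge runs (0.00, 7.39)→(0.00, 27.00); distance from the point to it = 2.80 mm. The point is not inside any of the regions above, so it lies outside the cross-section (2.80 mm from the nearest boundary).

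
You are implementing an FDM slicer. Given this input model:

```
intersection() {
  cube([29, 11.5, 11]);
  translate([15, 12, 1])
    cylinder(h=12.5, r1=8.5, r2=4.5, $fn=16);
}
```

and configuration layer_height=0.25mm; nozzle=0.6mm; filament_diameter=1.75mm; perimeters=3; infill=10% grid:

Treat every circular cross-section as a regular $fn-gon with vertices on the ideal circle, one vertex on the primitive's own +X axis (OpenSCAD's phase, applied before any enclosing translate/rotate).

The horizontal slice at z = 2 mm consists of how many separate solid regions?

1

At z = 2 mm: the cube is present — its section is the full 29×11.5 rectangle; the cone at (15, 12) contributes a regular 16-gon of circumradius 8.180 (interpolated between r1=8.5 and r2=4.5 at t=0.080); Taking the intersection: the cone at (15, 12) partially overlaps the 29×11.5 cube; clipping to the common part keeps 94.29 mm² — 1 connected region. The result has 1 disconnected region.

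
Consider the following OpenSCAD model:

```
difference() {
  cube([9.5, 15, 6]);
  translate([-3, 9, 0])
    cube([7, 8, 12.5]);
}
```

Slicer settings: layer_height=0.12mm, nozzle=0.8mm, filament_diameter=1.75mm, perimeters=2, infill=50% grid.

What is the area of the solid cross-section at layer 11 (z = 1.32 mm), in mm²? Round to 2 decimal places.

118.50 mm²

At z = 1.32 mm: the cube (footprint 9.5×15) is included at this height (area 142.50 mm²); the cube at (-3, 9) is present — its section is the full 7×8 rectangle (area 56.00 mm²); Taking the first minus the rest: starting from the 9.5×15 cube (142.50 mm²), the 7×8 cube at (-3, 9) partially overlaps it — only the 24.00 mm² overlap (of its 56.00 mm²) is removed, clipping the outline — area = 118.50 mm². Overall, the cross-section is a single solid region. Net area = 118.50 mm².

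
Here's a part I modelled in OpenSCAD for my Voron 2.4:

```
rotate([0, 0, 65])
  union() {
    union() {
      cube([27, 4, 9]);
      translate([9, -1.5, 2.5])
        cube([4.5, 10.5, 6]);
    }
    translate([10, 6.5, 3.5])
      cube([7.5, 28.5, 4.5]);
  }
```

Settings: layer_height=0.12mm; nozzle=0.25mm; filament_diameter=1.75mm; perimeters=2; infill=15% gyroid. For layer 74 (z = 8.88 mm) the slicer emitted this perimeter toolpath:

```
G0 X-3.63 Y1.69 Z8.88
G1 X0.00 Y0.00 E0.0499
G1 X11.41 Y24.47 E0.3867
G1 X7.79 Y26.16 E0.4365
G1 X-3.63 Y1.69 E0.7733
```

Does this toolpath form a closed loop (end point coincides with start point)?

Start point (G0): (-3.63, 1.69). End point (last G1): the path returns to the start — closed.

yes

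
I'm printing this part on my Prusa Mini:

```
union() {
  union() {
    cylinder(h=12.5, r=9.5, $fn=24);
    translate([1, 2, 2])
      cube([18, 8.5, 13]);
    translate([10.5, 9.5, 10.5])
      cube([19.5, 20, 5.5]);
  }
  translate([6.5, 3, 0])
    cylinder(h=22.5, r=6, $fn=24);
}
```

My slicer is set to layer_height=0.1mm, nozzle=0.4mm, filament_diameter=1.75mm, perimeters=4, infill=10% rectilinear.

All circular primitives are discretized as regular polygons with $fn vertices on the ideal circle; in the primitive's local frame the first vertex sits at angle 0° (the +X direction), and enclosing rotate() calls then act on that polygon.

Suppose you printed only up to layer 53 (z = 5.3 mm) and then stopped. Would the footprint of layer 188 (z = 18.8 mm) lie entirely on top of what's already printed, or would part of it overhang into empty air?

Compare the two slices. At z = 5.3: the r=9.5 cylinder contributes a regular 24-gon of circumradius 9.5 (area = (24/2)·9.500²·sin(360°/24) = 280.30 mm²); the 18×8.5 cube at (1, 2) contributes its full rectangle (area 153.00 mm²); the cube at (10.5, 9.5) does not reach this height (z outside [10.5, 16]); Combining (union): the regions partially overlap — summed areas 433.30 mm² minus the doubly-counted overlap 43.90 mm² gives 389.40 mm² — area = 389.40 mm²; the cylinder at (6.5, 3): section is a regular 24-gon, circumradius r=6 (area = (24/2)·6.000²·sin(360°/24) = 111.81 mm²); Combining (union): the regions partially overlap — summed areas 501.21 mm² minus the doubly-counted overlap 103.30 mm² gives 397.90 mm² — area = 397.90 mm². At z = 18.8: the cylinder is not intersected at this z (z outside [0, 12.5]); the cube at (1, 2) is not intersected at this z (z outside [2, 15]); the cube at (10.5, 9.5) is not intersected at this z (z outside [10.5, 16]); Merging all regions: nothing is present at this height; the r=6 cylinder at (6.5, 3) gives a regular 24-gon of circumradius 6 (constant along its height) (area = (24/2)·6.000²·sin(360°/24) = 111.81 mm²); Taking the union: only the r=6 cylinder at (6.5, 3) is present, so the union is just that shape — area = 111.81 mm². Checking containment: the cross-section at z = 18.8 is a subset of the cross-section at z = 5.3.

entirely on top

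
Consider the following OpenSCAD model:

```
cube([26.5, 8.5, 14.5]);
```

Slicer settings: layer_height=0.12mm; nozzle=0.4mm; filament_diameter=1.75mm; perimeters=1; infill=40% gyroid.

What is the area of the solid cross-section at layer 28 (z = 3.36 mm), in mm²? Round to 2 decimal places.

225.25 mm²

At z = 3.36 mm: the cube (footprint 26.5×8.5) is included at this height (area 225.25 mm²). Overall, the cross-section is a single solid region. Net area = 225.25 mm².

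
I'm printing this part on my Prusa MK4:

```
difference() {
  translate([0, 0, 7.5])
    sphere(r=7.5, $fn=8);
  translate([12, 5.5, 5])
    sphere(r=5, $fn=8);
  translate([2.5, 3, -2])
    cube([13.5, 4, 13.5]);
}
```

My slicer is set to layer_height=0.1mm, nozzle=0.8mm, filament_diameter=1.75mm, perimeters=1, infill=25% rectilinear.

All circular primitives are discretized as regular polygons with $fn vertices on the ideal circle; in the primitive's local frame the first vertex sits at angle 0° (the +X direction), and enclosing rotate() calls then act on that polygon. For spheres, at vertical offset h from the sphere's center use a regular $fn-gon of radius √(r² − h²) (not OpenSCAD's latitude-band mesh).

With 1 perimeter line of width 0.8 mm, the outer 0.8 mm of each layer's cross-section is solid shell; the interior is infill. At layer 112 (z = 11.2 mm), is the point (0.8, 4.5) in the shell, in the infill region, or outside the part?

At z = 11.2 mm: the r=7.5 sphere contributes a regular 8-gon of circumradius √(7.5²−3.7²) = 6.524; the sphere at (12, 5.5) is absent (|z−center|=6.200 > r=5); the cube at (2.5, 3) (footprint 13.5×4) is included at this height; After the difference (first − rest): starting from the r=7.5 sphere, the 13.5×4 cube at (2.5, 3) partially overlaps it — only the 4.87 mm² overlap (of its 54.00 mm²) is removed, clipping the outline — 1 connected region. Overall, the cross-section is a single solid region. The nearest boundary edge runs (0.00, 6.52)→(2.50, 5.49); distance from the point to it = 1.56 mm. The point is inside the cross-section and 1.56 mm from the nearest boundary — more than the 0.8 mm shell width (1 × 0.8), so it's in the infill interior.

infill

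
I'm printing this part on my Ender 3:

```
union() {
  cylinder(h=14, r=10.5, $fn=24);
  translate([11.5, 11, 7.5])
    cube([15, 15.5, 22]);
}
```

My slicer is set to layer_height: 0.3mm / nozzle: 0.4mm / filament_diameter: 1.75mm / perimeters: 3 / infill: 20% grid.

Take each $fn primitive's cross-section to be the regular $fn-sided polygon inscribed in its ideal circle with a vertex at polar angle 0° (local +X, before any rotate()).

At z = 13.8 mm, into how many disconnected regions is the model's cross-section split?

At z = 13.8 mm: the cylinder: section is a regular 24-gon, circumradius r=10.5; the cube at (11.5, 11) (footprint 15×15.5) is included at this height; Taking the union: the 2 present regions are separate (no shared area or edge), so areas and boundary lengths simply add and each stays a separate island — 2 connected regions. The result has 2 disconnected regions.

2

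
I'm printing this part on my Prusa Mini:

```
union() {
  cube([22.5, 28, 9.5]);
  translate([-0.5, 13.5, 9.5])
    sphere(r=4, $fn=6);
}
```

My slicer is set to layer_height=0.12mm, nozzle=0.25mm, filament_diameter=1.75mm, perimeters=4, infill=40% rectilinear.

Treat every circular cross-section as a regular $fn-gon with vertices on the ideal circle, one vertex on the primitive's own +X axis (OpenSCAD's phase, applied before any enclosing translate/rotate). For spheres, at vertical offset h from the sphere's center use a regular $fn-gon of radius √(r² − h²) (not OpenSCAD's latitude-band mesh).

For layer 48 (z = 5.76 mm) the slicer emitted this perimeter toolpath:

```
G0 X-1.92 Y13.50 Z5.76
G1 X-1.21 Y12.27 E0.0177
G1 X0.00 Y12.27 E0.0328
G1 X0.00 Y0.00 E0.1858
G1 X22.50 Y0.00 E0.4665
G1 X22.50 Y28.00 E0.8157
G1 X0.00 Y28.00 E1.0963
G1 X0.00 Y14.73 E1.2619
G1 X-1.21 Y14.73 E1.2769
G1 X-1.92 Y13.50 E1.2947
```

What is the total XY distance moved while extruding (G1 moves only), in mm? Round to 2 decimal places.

Sum the Euclidean lengths of each G1 segment: total = 103.80 mm.

103.80 mm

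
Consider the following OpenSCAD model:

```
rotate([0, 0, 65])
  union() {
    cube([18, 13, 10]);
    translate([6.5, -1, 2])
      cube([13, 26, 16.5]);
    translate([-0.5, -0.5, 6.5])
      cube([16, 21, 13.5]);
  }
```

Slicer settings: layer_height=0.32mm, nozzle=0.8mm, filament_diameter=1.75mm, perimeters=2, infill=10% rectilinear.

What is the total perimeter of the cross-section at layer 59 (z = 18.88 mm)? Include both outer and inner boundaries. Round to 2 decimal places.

74.00 mm

At z = 18.88 mm: the cube is absent (z outside [0, 10]); the cube at (6.5, -1) does not reach this height (z outside [2, 18.5]); the cube at (-0.5, -0.5) is present — its section is the full 16×21 rectangle (perimeter 74.00 mm); Merging all regions: only the 16×21 cube at (-0.5, -0.5) is present, so the union is just that shape — boundary = 74.00 mm; (whole slice rotated 65° about Z — lengths, areas and connectivity unchanged). Overall, the cross-section is a single solid region. Total boundary length (outer) = 74.00 mm.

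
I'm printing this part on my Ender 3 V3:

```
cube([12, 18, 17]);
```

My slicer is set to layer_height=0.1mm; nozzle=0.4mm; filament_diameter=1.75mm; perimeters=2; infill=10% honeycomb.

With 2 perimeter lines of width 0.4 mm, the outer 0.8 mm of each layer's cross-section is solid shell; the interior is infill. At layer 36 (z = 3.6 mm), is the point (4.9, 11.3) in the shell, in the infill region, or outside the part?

At z = 3.6 mm: the 12×18 cube contributes its full rectangle. Overall, the cross-section is a single solid region. The nearest boundary edge runs (0.00, 18.00)→(0.00, 0.00); distance from the point to it = 4.90 mm. The point is inside the cross-section and 4.90 mm from the nearest boundary — more than the 0.8 mm shell width (2 × 0.4), so it's in the infill interior.

infill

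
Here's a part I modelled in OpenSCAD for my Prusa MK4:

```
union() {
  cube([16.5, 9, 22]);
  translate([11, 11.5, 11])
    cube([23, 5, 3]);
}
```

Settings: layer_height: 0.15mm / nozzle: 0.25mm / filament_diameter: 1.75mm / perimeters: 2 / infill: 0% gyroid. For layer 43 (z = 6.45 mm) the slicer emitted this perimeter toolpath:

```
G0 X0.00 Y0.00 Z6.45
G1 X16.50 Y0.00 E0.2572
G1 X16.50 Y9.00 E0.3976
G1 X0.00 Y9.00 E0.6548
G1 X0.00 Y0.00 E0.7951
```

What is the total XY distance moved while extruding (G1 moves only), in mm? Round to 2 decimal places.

Sum the Euclidean lengths of each G1 segment: total = 51.00 mm.

51.00 mm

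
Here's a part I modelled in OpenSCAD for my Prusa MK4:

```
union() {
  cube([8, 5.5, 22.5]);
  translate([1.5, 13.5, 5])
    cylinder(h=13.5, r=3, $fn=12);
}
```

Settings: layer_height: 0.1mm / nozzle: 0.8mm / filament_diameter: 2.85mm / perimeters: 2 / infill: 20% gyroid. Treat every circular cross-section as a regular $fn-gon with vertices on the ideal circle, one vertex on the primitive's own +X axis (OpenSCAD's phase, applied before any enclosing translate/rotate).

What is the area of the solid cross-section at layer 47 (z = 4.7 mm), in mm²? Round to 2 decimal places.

44.00 mm²

At z = 4.7 mm: the cube is present — its section is the full 8×5.5 rectangle (area 44.00 mm²); the cylinder at (1.5, 13.5) does not reach this height (z outside [5, 18.5]); Merging all regions: only the 8×5.5 cube is present, so the union is just that shape — area = 44.00 mm². Overall, the cross-section is a single solid region. Net area = 44.00 mm².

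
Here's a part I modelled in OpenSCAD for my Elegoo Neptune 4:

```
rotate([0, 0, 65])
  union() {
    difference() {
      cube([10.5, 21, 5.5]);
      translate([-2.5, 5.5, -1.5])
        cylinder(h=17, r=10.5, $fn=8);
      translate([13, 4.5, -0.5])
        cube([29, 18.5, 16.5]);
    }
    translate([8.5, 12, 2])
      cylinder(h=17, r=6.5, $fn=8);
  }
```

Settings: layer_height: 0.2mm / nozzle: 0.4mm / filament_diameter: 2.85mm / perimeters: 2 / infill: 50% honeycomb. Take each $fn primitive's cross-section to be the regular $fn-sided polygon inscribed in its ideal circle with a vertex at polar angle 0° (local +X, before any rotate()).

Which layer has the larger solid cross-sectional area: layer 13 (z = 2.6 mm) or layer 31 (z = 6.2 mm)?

layer 13 (z = 2.6 mm)

Layer 13 (z = 2.6): the cube (footprint 10.5×21) is included at this height (area 220.50 mm²); the r=10.5 cylinder at (-2.5, 5.5) gives a regular 8-gon of circumradius 10.5 (constant along its height) (area = (8/2)·10.500²·sin(360°/8) = 311.83 mm²); the 29×18.5 cube at (13, 4.5) contributes its full rectangle (area 536.50 mm²); Subtracting the remaining from the first: starting from the 10.5×21 cube (220.50 mm²), the r=10.5 cylinder at (-2.5, 5.5) partially overlaps it — only the 90.74 mm² overlap (of its 311.83 mm²) is removed, clipping the outline; the 29×18.5 cube at (13, 4.5) misses the remaining region (no effect) — area = 129.76 mm²; the r=6.5 cylinder at (8.5, 12) contributes a regular 8-gon of circumradius 6.5 (area = (8/2)·6.500²·sin(360°/8) = 119.50 mm²); Combining (union): the regions partially overlap — summed areas 249.26 mm² minus the doubly-counted overlap 62.31 mm² gives 186.95 mm² — area = 186.95 mm²; (rotated 65° about Z; rotation is an isometry so areas/perimeters/island counts are preserved). So its area = 186.95 mm². Layer 31 (z = 6.2): the cube does not reach this height (z outside [0, 5.5]); the r=10.5 cylinder at (-2.5, 5.5) gives a regular 8-gon of circumradius 10.5 (constant along its height) (area = (8/2)·10.500²·sin(360°/8) = 311.83 mm²); the cube at (13, 4.5) is present — its section is the full 29×18.5 rectangle (area 536.50 mm²); Subtracting the remaining from the first: the first operand is absent here, so nothing remains; the r=6.5 cylinder at (8.5, 12) contributes a regular 8-gon of circumradius 6.5 (area = (8/2)·6.500²·sin(360°/8) = 119.50 mm²); Merging all regions: only the r=6.5 cylinder at (8.5, 12) is present, so the union is just that shape — area = 119.50 mm²; (rotated 65° about Z; rotation is an isometry so areas/perimeters/island counts are preserved). So its area = 119.50 mm². Layer 13 is larger (186.95 vs 119.50 mm²).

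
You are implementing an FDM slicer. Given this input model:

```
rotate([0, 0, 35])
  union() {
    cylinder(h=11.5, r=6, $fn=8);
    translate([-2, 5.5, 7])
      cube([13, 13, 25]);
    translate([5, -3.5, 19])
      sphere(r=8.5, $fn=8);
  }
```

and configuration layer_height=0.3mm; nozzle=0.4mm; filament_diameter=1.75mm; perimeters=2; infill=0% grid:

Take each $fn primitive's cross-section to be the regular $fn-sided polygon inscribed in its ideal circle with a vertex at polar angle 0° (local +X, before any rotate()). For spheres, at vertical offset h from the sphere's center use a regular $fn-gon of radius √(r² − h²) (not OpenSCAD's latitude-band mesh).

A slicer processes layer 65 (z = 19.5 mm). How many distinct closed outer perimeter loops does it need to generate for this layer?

2

At z = 19.5 mm: the cylinder does not reach this height (z outside [0, 11.5]); the 13×13 cube at (-2, 5.5) contributes its full rectangle; the r=8.5 sphere at (5, -3.5) contributes a regular 8-gon of circumradius √(8.5²−0.5²) = 8.485; Taking the union: the 2 present regions are separate (no shared area or edge), so areas and boundary lengths simply add and each stays a separate island — 2 connected regions; (whole slice rotated 35° about Z — lengths, areas and connectivity unchanged). The result has 2 disconnected regions.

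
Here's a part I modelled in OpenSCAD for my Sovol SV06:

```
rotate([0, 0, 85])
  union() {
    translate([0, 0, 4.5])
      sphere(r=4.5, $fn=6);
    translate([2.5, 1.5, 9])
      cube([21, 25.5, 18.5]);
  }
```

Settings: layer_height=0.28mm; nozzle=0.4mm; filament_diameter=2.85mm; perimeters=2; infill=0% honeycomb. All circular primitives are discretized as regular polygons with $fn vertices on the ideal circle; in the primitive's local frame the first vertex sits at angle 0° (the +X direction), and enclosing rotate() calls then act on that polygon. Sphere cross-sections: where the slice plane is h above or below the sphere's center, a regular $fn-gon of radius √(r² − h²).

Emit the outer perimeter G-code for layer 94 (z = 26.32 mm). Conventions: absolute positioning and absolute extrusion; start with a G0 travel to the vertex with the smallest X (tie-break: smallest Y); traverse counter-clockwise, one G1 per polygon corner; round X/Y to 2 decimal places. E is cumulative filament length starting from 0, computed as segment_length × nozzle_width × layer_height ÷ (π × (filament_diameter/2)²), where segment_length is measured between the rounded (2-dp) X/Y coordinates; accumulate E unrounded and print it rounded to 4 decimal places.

At z = 26.32 mm: the sphere is absent (|z−center|=21.820 > r=4.5); the cube at (2.5, 1.5) is present — its section is the full 21×25.5 rectangle; Taking the union: only the 21×25.5 cube at (2.5, 1.5) is present, so the union is just that shape — 1 connected region; (whole slice rotated 85° about Z — lengths, areas and connectivity unchanged). The outline is a single polygon with 4 vertices. Extrusion per mm of travel: 0.4 × 0.28 / (π × 1.425²) = 0.017557. Accumulating E over each segment gives final E = 1.6326.

G0 X-26.68 Y4.84 Z26.32
G1 X-1.28 Y2.62 E0.4476
G1 X0.55 Y23.54 E0.8163
G1 X-24.85 Y25.76 E1.2640
G1 X-26.68 Y4.84 E1.6326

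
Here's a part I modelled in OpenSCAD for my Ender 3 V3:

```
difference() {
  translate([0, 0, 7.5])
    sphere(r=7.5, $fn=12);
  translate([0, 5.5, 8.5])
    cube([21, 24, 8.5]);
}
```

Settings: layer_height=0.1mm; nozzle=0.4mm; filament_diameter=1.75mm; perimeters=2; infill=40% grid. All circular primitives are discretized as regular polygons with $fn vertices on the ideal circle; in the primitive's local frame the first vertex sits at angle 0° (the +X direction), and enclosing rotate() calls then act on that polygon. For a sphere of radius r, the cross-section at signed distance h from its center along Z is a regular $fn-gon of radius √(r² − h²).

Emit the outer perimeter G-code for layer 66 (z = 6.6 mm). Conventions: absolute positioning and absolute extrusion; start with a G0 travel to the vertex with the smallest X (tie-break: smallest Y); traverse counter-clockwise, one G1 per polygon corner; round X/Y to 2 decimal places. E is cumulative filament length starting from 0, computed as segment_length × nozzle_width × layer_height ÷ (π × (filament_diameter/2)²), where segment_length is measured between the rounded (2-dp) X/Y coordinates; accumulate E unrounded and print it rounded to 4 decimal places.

At z = 6.6 mm: the r=7.5 sphere slices to a regular 12-gon of circumradius 7.446 (√(r²−h²) with h=0.9 from center); the cube at (0, 5.5) is not intersected at this z (z outside [8.5, 17]); Subtracting the remaining from the first: none of the subtracted shapes is present at this height, so the r=7.5 sphere is unchanged — 1 connected region. The outline is a single polygon with 12 vertices. Extrusion per mm of travel: 0.4 × 0.1 / (π × 0.875²) = 0.016630. Accumulating E over each segment gives final E = 0.7693.

G0 X-7.45 Y0.00 Z6.60
G1 X-6.45 Y-3.72 E0.0641
G1 X-3.72 Y-6.45 E0.1283
G1 X0.00 Y-7.45 E0.1923
G1 X3.72 Y-6.45 E0.2564
G1 X6.45 Y-3.72 E0.3206
G1 X7.45 Y0.00 E0.3847
G1 X6.45 Y3.72 E0.4487
G1 X3.72 Y6.45 E0.5129
G1 X0.00 Y7.45 E0.5770
G1 X-3.72 Y6.45 E0.6410
G1 X-6.45 Y3.72 E0.7052
G1 X-7.45 Y0.00 E0.7693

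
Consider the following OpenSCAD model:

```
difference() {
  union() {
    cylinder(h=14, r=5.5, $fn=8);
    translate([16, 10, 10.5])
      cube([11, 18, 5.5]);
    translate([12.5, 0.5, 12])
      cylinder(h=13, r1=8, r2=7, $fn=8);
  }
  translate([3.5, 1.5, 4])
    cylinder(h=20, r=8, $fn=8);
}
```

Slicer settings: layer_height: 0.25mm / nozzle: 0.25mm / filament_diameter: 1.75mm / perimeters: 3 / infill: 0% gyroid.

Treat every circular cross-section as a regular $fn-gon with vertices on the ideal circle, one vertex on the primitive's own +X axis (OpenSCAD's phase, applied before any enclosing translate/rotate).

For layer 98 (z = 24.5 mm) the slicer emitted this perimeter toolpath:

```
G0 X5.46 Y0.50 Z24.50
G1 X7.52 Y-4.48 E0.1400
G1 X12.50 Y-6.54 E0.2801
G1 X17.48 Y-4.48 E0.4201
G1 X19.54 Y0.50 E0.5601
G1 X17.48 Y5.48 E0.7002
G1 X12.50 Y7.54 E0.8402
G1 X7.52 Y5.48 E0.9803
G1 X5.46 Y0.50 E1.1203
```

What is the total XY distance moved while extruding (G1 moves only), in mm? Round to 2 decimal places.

Sum the Euclidean lengths of each G1 segment: total = 43.11 mm.

43.11 mm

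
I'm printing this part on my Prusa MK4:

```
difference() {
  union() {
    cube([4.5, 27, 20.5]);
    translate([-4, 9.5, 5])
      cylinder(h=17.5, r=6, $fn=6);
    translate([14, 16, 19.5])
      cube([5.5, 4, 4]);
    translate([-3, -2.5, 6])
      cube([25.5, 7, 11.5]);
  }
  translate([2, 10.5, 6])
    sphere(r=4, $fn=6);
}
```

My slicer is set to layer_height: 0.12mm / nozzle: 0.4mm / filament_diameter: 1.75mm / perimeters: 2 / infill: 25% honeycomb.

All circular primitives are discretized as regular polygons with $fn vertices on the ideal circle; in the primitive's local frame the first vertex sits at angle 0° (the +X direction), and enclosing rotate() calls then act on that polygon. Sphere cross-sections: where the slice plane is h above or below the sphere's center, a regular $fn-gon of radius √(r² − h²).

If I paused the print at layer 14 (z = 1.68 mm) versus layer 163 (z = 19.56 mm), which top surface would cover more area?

Layer 14 (z = 1.68): the cube is present — its section is the full 4.5×27 rectangle (area 121.50 mm²); the cylinder at (-4, 9.5) does not reach this height (z outside [5, 22.5]); the cube at (14, 16) does not reach this height (z outside [19.5, 23.5]); the cube at (-3, -2.5) is absent (z outside [6, 17.5]); Merging all regions: only the 4.5×27 cube is present, so the union is just that shape — area = 121.50 mm²; the sphere at (2, 10.5) does not reach this height (|z−center|=4.320 > r=4); Subtracting the remaining from the first: none of the subtracted shapes is present at this height, so the result so far is unchanged — area = 121.50 mm². So its area = 121.50 mm². Layer 163 (z = 19.56): the cube is present — its section is the full 4.5×27 rectangle (area 121.50 mm²); the r=6 cylinder at (-4, 9.5) gives a regular 6-gon of circumradius 6 (constant along its height) (area = (6/2)·6.000²·sin(360°/6) = 93.53 mm²); the cube at (14, 16) is present — its section is the full 5.5×4 rectangle (area 22.00 mm²); the cube at (-3, -2.5) does not reach this height (z outside [6, 17.5]); Taking the union: the regions partially overlap — summed areas 237.03 mm² minus the doubly-counted overlap 6.93 mm² gives 230.10 mm² — area = 230.10 mm²; the sphere at (2, 10.5) does not reach this height (|z−center|=13.560 > r=4); Subtracting the remaining from the first: none of the subtracted shapes is present at this height, so that combined region is unchanged — area = 230.10 mm². So its area = 230.10 mm². Layer 163 is larger (230.10 vs 121.50 mm²).

layer 163 (z = 19.56 mm)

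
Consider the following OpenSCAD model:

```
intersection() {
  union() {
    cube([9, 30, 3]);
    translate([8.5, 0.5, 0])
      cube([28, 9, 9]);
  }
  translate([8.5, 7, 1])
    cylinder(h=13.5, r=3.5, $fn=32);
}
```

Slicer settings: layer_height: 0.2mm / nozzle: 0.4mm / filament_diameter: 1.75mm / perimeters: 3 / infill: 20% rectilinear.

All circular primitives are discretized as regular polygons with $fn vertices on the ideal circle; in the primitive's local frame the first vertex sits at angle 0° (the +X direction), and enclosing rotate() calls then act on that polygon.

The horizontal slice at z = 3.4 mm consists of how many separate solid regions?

1

At z = 3.4 mm: the cube is absent (z outside [0, 3]); the cube at (8.5, 0.5) is present — its section is the full 28×9 rectangle; Combining (union): only the 28×9 cube at (8.5, 0.5) is present, so the union is just that shape — 1 connected region; the cylinder at (8.5, 7): section is a regular 32-gon, circumradius r=3.5; After intersecting: the r=3.5 cylinder at (8.5, 7) partially overlaps that combined region; clipping to the common part keeps 17.46 mm² — 1 connected region. The result has 1 disconnected region.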